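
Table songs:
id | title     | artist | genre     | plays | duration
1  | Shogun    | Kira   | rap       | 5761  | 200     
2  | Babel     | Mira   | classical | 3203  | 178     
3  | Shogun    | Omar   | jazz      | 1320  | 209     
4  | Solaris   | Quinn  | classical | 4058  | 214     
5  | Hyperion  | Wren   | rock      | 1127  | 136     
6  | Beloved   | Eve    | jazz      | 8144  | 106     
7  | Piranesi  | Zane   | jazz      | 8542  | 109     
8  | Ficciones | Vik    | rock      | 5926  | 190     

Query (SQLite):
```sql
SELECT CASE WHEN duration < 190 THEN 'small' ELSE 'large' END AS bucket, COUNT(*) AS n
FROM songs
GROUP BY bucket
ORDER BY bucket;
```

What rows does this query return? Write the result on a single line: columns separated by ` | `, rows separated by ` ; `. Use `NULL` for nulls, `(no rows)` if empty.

Bucket rows by duration < 190 → 'small' else 'large'; count each bucket.

large | 4 ; small | 4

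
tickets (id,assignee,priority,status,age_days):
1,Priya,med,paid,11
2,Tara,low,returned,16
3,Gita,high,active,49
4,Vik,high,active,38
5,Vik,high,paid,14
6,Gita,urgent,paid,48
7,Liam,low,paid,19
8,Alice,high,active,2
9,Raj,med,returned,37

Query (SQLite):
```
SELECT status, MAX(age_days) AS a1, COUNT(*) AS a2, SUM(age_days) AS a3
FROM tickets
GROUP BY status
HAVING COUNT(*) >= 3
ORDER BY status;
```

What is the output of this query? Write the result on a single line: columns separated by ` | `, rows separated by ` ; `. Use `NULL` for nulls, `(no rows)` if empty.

Group tickets by status.
Per group compute: MAX(age_days), COUNT(*), SUM(age_days).
HAVING: drop groups with fewer than 3 rows.
  active: ids {3, 4, 8} → MAX(age_days)=49, COUNT(*)=3, SUM(age_days)=89
  paid: ids {1, 5, 6, 7} → MAX(age_days)=48, COUNT(*)=4, SUM(age_days)=92
  returned: ids {2, 9} → MAX(age_days)=37, COUNT(*)=2, SUM(age_days)=53

active | 49 | 3 | 89 ; paid | 48 | 4 | 92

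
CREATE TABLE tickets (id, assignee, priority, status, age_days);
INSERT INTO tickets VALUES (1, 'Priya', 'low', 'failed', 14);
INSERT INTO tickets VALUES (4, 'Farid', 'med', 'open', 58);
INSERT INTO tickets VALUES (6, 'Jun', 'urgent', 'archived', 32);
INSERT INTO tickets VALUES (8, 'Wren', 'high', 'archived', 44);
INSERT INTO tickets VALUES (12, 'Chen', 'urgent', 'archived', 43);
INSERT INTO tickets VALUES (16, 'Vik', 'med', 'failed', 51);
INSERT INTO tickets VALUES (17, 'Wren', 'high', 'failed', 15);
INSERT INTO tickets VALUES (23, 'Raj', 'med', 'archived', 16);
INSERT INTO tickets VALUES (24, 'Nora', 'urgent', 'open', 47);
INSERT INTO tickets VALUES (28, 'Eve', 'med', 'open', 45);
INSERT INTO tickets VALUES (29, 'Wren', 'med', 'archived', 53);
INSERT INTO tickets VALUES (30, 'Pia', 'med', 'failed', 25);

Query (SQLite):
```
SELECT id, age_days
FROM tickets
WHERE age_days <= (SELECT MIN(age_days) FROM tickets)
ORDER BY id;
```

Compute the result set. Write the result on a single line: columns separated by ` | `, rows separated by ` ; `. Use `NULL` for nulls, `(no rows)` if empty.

Scalar subquery: MIN(age_days) over all tickets rows = 14.
Keep rows where age_days <= that value.

1 | 14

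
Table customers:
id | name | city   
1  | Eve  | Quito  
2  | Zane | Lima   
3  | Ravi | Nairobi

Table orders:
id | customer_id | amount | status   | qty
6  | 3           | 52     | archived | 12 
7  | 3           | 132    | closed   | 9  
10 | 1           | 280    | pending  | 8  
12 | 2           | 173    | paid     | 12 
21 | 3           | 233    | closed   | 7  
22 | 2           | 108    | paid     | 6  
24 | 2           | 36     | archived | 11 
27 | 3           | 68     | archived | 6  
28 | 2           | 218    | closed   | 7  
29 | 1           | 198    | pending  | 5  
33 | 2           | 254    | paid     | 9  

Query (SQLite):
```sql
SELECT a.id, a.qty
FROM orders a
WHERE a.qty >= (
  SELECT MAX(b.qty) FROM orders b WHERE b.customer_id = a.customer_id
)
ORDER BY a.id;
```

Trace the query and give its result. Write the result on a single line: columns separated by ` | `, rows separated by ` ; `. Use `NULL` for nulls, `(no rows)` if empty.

6 | 12 ; 10 | 8 ; 12 | 12

For each orders row a, compute MAX(qty) over rows sharing a.customer_id.
Keep row a if a.qty >= that per-group MAX.
  customer_id=1: MAX(qty) = 8
  customer_id=2: MAX(qty) = 12
  customer_id=3: MAX(qty) = 12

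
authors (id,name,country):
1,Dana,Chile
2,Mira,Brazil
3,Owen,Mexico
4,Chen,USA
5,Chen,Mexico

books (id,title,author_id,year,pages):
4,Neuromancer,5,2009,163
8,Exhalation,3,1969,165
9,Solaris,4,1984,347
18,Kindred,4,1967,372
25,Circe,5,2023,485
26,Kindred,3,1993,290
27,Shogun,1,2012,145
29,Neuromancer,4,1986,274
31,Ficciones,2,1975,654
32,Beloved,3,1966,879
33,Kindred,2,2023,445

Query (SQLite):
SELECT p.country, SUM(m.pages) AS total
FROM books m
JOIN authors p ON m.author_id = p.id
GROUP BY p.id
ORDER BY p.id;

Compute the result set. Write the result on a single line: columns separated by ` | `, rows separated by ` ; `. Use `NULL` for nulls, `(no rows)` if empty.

Chile | 145 ; Brazil | 1099 ; Mexico | 1334 ; USA | 993 ; Mexico | 648

Join each books row to its authors via author_id.
Group joined rows by authors.id; compute SUM(m.pages) per group.
  1: ids {27} → SUM(m.pages)=145
  2: ids {31, 33} → SUM(m.pages)=1099
  3: ids {8, 26, 32} → SUM(m.pages)=1334
  4: ids {9, 18, 29} → SUM(m.pages)=993
  5: ids {4, 25} → SUM(m.pages)=648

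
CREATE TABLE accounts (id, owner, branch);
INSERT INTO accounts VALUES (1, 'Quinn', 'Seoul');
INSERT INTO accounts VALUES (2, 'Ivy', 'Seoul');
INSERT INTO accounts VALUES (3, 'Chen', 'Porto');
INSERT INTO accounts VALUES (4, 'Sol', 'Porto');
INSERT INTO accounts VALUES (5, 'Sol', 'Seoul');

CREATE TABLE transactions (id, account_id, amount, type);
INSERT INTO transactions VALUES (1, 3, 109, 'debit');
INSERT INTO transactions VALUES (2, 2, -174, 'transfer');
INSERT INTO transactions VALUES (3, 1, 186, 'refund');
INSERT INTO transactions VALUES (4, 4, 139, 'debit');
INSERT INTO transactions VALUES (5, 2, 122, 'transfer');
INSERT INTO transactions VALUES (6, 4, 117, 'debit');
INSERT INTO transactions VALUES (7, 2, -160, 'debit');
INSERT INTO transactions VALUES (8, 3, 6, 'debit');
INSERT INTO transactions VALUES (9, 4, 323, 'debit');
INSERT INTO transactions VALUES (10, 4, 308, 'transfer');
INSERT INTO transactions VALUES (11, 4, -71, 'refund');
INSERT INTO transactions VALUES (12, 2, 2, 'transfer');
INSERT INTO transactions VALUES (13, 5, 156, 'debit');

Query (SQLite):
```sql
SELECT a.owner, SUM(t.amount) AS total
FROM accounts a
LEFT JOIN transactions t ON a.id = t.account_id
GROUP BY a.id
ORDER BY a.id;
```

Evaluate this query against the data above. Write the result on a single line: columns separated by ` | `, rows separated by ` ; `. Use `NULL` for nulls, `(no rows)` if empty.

Quinn | 186 ; Ivy | -210 ; Chen | 115 ; Sol | 816 ; Sol | 156

LEFT JOIN keeps every accounts row; unmatched ones get NULL for transactions columns.
Group by accounts.id and compute SUM(t.amount). SUM over an all-NULL group is NULL.
  1: ids {3} → SUM(t.amount)=186
  2: ids {2, 5, 7, 12} → SUM(t.amount)=-210
  3: ids {1, 8} → SUM(t.amount)=115
  4: ids {4, 6, 9, 10, 11} → SUM(t.amount)=816
  5: ids {13} → SUM(t.amount)=156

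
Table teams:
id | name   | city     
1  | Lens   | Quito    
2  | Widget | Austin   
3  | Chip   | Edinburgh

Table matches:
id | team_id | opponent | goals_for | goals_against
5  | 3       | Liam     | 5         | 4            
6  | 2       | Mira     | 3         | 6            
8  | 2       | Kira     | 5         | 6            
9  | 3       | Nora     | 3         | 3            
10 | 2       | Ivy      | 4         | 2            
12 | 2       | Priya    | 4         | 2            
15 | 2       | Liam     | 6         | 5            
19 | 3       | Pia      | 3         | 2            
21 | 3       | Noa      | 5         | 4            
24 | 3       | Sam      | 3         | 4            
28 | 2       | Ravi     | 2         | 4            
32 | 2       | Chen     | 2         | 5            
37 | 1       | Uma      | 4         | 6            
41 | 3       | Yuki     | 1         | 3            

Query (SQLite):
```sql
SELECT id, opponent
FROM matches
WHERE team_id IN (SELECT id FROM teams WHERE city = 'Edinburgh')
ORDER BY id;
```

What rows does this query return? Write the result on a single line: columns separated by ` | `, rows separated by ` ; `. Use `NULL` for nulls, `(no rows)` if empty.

5 | Liam ; 9 | Nora ; 19 | Pia ; 21 | Noa ; 24 | Sam ; 41 | Yuki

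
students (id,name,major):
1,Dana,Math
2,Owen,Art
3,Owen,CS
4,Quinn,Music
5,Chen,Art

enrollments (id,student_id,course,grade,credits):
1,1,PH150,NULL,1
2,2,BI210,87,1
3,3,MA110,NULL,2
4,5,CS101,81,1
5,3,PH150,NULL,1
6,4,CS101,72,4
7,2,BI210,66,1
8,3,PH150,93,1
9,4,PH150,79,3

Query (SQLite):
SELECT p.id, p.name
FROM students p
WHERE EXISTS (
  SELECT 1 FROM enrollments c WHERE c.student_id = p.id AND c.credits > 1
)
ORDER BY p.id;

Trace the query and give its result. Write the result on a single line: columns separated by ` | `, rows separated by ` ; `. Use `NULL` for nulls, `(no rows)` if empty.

For each students row, check whether any enrollments with matching student_id has credits > 1.
Keep rows where that is true.

3 | Owen ; 4 | Quinn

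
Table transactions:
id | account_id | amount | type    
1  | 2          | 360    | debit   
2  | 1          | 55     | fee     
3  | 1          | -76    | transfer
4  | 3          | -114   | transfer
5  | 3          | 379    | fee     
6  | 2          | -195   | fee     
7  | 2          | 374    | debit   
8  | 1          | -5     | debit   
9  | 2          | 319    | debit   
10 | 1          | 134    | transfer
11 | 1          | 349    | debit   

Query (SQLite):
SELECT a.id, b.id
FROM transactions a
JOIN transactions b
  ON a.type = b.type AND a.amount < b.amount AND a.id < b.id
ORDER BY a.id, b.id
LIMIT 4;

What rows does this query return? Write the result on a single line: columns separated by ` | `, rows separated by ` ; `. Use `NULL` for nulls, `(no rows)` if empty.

Pairs (a,b) with same type, a.amount < b.amount, a.id < b.id.
type groups: debit:{1,7,8,9,11} fee:{2,5,6} transfer:{3,4,10}
Ordered by (a.id, b.id); first 4.

1 | 7 ; 2 | 5 ; 3 | 10 ; 4 | 10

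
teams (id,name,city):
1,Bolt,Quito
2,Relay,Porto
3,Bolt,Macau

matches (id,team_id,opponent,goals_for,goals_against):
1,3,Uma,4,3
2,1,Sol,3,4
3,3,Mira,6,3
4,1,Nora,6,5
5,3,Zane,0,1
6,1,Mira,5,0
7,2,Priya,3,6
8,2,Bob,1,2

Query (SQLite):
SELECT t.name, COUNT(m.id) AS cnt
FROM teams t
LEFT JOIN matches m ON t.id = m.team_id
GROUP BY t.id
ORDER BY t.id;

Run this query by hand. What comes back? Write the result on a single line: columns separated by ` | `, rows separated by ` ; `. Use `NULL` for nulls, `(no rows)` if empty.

LEFT JOIN keeps every teams row; unmatched ones get NULL for matches columns.
Group by teams.id and compute COUNT(m.id). COUNT(col) of an all-NULL group is 0.
  1: ids {2, 4, 6} → COUNT(m.id)=3
  2: ids {7, 8} → COUNT(m.id)=2
  3: ids {1, 3, 5} → COUNT(m.id)=3

Bolt | 3 ; Relay | 2 ; Bolt | 3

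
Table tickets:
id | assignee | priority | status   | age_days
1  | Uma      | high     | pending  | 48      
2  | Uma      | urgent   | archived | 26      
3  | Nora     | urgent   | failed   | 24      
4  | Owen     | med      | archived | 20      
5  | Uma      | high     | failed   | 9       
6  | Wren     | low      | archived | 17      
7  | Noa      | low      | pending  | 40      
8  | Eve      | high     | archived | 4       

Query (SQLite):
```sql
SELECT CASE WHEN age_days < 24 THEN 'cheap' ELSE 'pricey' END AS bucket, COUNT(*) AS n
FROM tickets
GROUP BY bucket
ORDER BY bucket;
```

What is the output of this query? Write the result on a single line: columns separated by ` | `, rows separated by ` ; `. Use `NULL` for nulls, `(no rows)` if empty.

cheap | 4 ; pricey | 4

Bucket rows by age_days < 24 → 'cheap' else 'pricey'; count each bucket.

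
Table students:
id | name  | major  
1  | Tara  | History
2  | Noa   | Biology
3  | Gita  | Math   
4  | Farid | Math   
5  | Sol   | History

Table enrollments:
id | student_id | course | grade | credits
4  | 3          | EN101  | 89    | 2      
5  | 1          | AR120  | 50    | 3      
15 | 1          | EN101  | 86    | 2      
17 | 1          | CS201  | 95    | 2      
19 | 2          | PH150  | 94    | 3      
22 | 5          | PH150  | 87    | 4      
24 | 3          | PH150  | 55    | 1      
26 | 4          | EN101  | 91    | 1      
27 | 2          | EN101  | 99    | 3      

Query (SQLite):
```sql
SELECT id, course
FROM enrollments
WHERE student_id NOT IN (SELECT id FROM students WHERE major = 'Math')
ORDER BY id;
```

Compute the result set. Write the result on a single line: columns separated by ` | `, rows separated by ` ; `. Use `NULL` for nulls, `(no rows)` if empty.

5 | AR120 ; 15 | EN101 ; 17 | CS201 ; 19 | PH150 ; 22 | PH150 ; 27 | EN101

Inner query: students.id where major = 'Math'.
Outer: keep enrollments rows whose student_id is not in that set.
Inner query → {3, 4}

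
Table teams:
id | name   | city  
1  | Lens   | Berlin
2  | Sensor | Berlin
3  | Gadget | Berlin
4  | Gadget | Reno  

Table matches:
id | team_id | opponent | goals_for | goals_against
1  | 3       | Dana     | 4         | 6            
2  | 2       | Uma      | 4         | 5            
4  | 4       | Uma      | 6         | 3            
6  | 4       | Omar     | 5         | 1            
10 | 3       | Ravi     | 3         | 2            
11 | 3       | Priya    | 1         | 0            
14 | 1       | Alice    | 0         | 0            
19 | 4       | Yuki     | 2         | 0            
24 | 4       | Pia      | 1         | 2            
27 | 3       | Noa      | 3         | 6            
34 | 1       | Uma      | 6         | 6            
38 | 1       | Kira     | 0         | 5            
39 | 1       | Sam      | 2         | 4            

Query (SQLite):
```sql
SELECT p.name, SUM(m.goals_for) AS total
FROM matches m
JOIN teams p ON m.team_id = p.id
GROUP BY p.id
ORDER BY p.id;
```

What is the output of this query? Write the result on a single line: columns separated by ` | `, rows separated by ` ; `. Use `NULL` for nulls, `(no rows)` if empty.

Join each matches row to its teams via team_id.
Group joined rows by teams.id; compute SUM(m.goals_for) per group.
  1: ids {14, 34, 38, 39} → SUM(m.goals_for)=8
  2: ids {2} → SUM(m.goals_for)=4
  3: ids {1, 10, 11, 27} → SUM(m.goals_for)=11
  4: ids {4, 6, 19, 24} → SUM(m.goals_for)=14

Lens | 8 ; Sensor | 4 ; Gadget | 11 ; Gadget | 14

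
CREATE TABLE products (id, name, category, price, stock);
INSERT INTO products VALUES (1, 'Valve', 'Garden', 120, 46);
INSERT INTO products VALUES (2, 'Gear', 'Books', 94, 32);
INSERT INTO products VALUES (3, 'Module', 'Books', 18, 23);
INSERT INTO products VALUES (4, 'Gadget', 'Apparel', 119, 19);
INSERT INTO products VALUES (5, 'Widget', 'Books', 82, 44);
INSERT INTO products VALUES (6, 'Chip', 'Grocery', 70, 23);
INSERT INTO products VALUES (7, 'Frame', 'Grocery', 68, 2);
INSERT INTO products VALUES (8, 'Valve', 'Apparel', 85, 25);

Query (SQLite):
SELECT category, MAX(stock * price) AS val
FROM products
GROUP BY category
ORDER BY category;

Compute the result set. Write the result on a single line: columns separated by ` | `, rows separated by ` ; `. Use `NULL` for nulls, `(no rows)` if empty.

Apparel | 2261 ; Books | 3608 ; Garden | 5520 ; Grocery | 1610

For each row compute stock * price.
Group by category; take MAX of the expression per group.
  Apparel: ids {4, 8} → MAX(stock * price)=2261
  Books: ids {2, 3, 5} → MAX(stock * price)=3608
  Garden: ids {1} → MAX(stock * price)=5520
  Grocery: ids {6, 7} → MAX(stock * price)=1610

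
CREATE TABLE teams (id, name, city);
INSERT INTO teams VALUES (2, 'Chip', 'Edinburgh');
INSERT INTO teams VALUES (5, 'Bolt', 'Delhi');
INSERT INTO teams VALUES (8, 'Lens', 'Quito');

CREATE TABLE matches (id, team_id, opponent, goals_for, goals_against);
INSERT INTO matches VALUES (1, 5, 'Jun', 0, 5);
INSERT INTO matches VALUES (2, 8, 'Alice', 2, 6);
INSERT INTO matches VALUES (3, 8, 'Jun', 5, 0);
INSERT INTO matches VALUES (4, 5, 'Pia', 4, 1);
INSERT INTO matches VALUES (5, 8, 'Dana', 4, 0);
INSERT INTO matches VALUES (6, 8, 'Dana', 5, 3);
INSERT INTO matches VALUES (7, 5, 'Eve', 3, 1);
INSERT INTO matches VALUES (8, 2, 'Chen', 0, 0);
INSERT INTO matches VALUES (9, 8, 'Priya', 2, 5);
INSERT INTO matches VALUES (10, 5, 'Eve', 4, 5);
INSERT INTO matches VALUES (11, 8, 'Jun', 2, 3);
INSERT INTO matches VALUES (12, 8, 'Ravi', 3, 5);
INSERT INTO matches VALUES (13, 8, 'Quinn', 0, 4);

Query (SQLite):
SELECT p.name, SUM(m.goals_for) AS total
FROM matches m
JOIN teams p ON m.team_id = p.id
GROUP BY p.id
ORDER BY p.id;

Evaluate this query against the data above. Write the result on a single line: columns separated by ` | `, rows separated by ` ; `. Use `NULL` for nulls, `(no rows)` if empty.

Join each matches row to its teams via team_id.
Group joined rows by teams.id; compute SUM(m.goals_for) per group.
  2: ids {8} → SUM(m.goals_for)=0
  5: ids {1, 4, 7, 10} → SUM(m.goals_for)=11
  8: ids {2, 3, 5, 6, 9, 11, 12, 13} → SUM(m.goals_for)=23

Chip | 0 ; Bolt | 11 ; Lens | 23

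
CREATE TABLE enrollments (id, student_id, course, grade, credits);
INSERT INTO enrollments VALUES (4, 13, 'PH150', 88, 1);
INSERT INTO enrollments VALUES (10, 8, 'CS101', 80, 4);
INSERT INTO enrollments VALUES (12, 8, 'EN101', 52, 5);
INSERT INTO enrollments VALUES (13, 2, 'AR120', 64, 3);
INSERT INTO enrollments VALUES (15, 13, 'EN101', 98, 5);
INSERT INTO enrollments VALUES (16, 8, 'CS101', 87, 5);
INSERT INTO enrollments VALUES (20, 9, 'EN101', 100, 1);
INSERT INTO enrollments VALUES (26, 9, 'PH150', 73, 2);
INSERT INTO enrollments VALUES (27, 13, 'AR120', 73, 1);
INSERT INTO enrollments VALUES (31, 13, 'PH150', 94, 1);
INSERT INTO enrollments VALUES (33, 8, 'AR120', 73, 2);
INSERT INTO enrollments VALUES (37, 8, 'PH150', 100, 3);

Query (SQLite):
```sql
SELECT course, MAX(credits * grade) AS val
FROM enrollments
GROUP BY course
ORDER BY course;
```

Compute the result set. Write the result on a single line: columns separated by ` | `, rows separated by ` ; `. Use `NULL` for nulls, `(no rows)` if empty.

For each row compute credits * grade.
Group by course; take MAX of the expression per group.
  AR120: ids {13, 27, 33} → MAX(credits * grade)=192
  CS101: ids {10, 16} → MAX(credits * grade)=435
  EN101: ids {12, 15, 20} → MAX(credits * grade)=490
  PH150: ids {4, 26, 31, 37} → MAX(credits * grade)=300

AR120 | 192 ; CS101 | 435 ; EN101 | 490 ; PH150 | 300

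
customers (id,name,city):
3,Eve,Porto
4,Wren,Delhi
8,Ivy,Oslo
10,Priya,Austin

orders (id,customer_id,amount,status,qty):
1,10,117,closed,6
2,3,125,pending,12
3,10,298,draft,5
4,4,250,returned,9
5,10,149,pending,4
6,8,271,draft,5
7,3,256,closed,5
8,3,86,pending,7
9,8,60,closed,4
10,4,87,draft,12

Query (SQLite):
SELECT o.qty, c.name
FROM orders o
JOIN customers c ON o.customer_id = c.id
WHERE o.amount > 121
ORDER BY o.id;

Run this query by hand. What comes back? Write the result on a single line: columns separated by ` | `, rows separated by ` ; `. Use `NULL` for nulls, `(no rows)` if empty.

12 | Eve ; 5 | Priya ; 9 | Wren ; 4 | Priya ; 5 | Ivy ; 5 | Eve

Each orders row matches the customers row where customer_id = customers.id.
Then keep rows with o.amount > 121.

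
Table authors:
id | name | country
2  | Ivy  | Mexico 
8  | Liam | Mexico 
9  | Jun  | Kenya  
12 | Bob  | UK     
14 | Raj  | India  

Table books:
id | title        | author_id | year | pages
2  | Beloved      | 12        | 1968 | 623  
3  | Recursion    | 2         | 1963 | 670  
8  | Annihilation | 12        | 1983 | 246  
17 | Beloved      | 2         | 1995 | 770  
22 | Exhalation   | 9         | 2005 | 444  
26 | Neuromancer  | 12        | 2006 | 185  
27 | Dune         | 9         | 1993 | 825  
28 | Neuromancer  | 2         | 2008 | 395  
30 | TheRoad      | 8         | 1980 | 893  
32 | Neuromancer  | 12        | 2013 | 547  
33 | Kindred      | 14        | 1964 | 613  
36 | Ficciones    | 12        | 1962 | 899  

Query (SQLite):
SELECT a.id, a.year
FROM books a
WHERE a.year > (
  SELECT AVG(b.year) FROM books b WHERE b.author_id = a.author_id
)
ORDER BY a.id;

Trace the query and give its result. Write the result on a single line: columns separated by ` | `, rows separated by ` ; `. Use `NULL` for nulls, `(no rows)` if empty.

For each books row a, compute AVG(year) over rows sharing a.author_id.
Keep row a if a.year > that per-group AVG.
  author_id=2: AVG(year) = 1988.666667
  author_id=8: AVG(year) = 1980.0
  author_id=9: AVG(year) = 1999.0
  author_id=12: AVG(year) = 1986.4
  author_id=14: AVG(year) = 1964.0

17 | 1995 ; 22 | 2005 ; 26 | 2006 ; 28 | 2008 ; 32 | 2013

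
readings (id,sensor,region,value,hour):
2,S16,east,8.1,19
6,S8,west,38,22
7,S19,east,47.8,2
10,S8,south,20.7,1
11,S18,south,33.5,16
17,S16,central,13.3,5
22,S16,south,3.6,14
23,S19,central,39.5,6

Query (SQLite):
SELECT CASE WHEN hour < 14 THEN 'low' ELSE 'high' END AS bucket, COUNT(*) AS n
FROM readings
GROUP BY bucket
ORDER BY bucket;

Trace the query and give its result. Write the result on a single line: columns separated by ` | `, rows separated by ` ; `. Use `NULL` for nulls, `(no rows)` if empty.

Bucket rows by hour < 14 → 'low' else 'high'; count each bucket.

high | 4 ; low | 4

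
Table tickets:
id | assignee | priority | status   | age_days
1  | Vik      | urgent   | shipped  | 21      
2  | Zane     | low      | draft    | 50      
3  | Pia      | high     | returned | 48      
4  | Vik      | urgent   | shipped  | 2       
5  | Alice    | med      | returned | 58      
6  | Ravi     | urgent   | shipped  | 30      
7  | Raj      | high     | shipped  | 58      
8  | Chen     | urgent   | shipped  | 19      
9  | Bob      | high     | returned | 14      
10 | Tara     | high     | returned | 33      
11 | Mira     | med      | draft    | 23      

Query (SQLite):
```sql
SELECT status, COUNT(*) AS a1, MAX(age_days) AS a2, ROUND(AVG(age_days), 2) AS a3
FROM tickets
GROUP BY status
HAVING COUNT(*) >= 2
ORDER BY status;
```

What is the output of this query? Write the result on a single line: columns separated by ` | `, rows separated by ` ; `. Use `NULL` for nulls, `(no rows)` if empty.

Group tickets by status.
Per group compute: COUNT(*), MAX(age_days), ROUND(AVG(age_days), 2).
HAVING: drop groups with fewer than 2 rows.
  draft: ids {2, 11} → COUNT(*)=2, MAX(age_days)=50, ROUND(AVG(age_days), 2)=36.5
  returned: ids {3, 5, 9, 10} → COUNT(*)=4, MAX(age_days)=58, ROUND(AVG(age_days), 2)=38.25
  shipped: ids {1, 4, 6, 7, 8} → COUNT(*)=5, MAX(age_days)=58, ROUND(AVG(age_days), 2)=26

draft | 2 | 50 | 36.5 ; returned | 4 | 58 | 38.25 ; shipped | 5 | 58 | 26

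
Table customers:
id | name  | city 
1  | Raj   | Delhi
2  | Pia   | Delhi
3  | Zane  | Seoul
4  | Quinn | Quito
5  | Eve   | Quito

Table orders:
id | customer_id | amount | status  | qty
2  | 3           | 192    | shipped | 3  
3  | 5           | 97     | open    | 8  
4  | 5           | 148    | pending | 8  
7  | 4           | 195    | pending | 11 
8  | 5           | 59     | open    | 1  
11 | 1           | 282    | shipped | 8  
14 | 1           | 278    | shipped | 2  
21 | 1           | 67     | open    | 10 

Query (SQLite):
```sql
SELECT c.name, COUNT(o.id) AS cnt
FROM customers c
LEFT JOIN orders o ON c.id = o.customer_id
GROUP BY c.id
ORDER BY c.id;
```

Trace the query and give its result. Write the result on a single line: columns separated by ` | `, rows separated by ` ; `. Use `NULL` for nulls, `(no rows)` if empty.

Raj | 3 ; Pia | 0 ; Zane | 1 ; Quinn | 1 ; Eve | 3

LEFT JOIN keeps every customers row; unmatched ones get NULL for orders columns.
Group by customers.id and compute COUNT(o.id). COUNT(col) of an all-NULL group is 0.
  1: ids {11, 14, 21} → COUNT(o.id)=3
  2: ids {—} → COUNT(o.id)=0
  3: ids {2} → COUNT(o.id)=1
  4: ids {7} → COUNT(o.id)=1
  5: ids {3, 4, 8} → COUNT(o.id)=3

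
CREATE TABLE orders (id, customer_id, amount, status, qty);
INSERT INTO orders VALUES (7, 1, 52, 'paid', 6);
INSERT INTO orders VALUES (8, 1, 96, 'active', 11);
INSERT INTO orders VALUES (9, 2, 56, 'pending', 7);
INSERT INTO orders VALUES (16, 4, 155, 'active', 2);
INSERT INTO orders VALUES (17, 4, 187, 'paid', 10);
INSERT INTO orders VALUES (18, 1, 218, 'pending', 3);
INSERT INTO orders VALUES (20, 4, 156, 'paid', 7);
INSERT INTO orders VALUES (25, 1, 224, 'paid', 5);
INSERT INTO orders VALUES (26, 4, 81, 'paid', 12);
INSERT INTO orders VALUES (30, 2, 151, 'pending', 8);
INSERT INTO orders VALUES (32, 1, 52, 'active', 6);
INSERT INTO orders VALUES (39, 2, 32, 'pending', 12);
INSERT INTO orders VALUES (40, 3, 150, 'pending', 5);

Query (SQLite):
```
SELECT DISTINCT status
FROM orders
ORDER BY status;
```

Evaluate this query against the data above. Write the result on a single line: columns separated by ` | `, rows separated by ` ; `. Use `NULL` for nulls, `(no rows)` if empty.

active ; paid ; pending

Collect distinct status values from orders.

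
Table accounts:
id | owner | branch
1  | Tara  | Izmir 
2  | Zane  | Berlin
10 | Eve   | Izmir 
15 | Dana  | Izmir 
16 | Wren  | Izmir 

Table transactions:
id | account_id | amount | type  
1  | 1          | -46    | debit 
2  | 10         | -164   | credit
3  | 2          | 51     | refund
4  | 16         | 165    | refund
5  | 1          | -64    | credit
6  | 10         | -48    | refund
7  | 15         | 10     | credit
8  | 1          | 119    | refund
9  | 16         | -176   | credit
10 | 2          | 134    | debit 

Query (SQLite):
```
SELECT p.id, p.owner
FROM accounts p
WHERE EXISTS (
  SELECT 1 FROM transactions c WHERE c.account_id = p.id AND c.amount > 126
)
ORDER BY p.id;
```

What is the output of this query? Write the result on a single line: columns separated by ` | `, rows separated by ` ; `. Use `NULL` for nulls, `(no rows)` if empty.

For each accounts row, check whether any transactions with matching account_id has amount > 126.
Keep rows where that is true.

2 | Zane ; 16 | Wren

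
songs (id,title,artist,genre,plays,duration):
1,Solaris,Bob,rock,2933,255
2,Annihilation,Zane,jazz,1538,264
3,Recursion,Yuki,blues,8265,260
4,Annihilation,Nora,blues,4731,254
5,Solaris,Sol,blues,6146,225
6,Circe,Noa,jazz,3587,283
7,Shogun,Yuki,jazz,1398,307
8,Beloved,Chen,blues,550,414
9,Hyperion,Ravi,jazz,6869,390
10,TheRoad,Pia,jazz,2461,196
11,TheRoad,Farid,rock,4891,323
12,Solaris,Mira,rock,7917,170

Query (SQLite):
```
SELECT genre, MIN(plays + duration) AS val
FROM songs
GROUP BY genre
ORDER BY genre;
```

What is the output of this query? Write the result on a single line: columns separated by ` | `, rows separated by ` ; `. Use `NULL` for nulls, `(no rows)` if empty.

For each row compute plays + duration.
Group by genre; take MIN of the expression per group.
  blues: ids {3, 4, 5, 8} → MIN(plays + duration)=964
  jazz: ids {2, 6, 7, 9, 10} → MIN(plays + duration)=1705
  rock: ids {1, 11, 12} → MIN(plays + duration)=3188

blues | 964 ; jazz | 1705 ; rock | 3188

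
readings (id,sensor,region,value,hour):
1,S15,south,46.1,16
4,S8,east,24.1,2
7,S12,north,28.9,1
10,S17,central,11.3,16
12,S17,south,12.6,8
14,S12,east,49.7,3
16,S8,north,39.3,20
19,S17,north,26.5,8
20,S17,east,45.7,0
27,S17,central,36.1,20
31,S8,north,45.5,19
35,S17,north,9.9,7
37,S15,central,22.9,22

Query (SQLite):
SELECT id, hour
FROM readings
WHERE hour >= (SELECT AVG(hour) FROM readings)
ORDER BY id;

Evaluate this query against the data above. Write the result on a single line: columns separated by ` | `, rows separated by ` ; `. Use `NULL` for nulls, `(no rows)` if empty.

Scalar subquery: AVG(hour) over all readings rows = 10.923077 (≈; comparison uses full precision).
Keep rows where hour >= that value.

1 | 16 ; 10 | 16 ; 16 | 20 ; 27 | 20 ; 31 | 19 ; 37 | 22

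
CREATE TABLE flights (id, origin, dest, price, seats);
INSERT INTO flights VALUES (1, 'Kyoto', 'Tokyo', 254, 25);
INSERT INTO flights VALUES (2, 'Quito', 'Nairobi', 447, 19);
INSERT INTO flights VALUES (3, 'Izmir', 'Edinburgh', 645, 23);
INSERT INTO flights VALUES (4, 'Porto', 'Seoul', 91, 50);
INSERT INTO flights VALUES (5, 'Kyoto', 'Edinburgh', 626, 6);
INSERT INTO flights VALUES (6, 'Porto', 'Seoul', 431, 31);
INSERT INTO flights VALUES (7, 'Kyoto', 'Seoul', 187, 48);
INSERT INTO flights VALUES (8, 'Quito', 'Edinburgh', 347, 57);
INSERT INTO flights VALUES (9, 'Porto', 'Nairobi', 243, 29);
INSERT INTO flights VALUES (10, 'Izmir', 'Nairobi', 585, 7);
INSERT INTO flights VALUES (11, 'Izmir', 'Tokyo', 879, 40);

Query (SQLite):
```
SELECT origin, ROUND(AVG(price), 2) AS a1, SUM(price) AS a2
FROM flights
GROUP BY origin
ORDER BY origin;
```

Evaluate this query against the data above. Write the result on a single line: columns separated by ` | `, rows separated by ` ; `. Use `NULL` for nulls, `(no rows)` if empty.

Izmir | 703 | 2109 ; Kyoto | 355.67 | 1067 ; Porto | 255 | 765 ; Quito | 397 | 794

Group flights by origin.
Per group compute: ROUND(AVG(price), 2), SUM(price).
  Izmir: ids {3, 10, 11} → ROUND(AVG(price), 2)=703, SUM(price)=2109
  Kyoto: ids {1, 5, 7} → ROUND(AVG(price), 2)=355.67, SUM(price)=1067
  Porto: ids {4, 6, 9} → ROUND(AVG(price), 2)=255, SUM(price)=765
  Quito: ids {2, 8} → ROUND(AVG(price), 2)=397, SUM(price)=794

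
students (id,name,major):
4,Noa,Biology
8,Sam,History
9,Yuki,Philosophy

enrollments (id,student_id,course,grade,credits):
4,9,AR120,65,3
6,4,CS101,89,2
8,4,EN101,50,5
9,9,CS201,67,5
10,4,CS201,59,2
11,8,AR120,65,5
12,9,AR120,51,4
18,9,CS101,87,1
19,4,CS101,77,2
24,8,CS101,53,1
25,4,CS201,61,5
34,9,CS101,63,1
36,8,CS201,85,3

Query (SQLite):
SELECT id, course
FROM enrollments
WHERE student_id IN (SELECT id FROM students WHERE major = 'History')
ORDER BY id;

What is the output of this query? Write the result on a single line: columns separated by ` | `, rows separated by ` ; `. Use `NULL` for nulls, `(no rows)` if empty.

11 | AR120 ; 24 | CS101 ; 36 | CS201

Inner query: students.id where major = 'History'.
Outer: keep enrollments rows whose student_id is in that set.
Inner query → {8}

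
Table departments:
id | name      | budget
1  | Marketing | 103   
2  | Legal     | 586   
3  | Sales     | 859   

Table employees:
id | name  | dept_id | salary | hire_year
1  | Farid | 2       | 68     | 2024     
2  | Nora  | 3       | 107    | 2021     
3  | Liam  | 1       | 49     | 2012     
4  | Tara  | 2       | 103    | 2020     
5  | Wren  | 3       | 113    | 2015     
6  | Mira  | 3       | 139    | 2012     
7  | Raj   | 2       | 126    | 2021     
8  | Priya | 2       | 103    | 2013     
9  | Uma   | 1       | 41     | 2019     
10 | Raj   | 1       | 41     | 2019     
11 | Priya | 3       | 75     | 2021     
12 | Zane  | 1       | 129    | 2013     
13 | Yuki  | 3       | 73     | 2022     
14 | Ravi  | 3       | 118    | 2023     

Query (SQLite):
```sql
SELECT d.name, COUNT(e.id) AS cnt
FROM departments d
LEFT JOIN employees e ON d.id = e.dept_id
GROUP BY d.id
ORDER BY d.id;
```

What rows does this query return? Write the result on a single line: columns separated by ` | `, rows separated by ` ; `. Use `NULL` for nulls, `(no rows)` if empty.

Marketing | 4 ; Legal | 4 ; Sales | 6

LEFT JOIN keeps every departments row; unmatched ones get NULL for employees columns.
Group by departments.id and compute COUNT(e.id). COUNT(col) of an all-NULL group is 0.
  1: ids {3, 9, 10, 12} → COUNT(e.id)=4
  2: ids {1, 4, 7, 8} → COUNT(e.id)=4
  3: ids {2, 5, 6, 11, 13, 14} → COUNT(e.id)=6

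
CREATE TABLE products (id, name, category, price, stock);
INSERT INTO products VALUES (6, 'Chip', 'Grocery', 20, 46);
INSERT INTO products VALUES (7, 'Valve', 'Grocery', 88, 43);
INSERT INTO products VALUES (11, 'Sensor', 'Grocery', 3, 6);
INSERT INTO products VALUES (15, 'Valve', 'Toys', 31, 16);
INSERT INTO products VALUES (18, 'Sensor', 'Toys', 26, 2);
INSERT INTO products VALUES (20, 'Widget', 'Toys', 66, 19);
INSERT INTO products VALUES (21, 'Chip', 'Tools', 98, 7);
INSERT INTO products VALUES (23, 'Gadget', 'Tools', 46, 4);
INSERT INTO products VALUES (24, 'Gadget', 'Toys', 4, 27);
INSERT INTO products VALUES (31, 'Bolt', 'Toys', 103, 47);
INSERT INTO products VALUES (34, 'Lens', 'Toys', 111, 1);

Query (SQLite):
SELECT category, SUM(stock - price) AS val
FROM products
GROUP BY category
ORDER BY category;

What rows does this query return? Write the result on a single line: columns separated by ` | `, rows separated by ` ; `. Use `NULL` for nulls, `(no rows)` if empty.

Grocery | -16 ; Tools | -133 ; Toys | -229

For each row compute stock - price.
Group by category; take SUM of the expression per group.
  Grocery: ids {6, 7, 11} → SUM(stock - price)=-16
  Tools: ids {21, 23} → SUM(stock - price)=-133
  Toys: ids {15, 18, 20, 24, 31, 34} → SUM(stock - price)=-229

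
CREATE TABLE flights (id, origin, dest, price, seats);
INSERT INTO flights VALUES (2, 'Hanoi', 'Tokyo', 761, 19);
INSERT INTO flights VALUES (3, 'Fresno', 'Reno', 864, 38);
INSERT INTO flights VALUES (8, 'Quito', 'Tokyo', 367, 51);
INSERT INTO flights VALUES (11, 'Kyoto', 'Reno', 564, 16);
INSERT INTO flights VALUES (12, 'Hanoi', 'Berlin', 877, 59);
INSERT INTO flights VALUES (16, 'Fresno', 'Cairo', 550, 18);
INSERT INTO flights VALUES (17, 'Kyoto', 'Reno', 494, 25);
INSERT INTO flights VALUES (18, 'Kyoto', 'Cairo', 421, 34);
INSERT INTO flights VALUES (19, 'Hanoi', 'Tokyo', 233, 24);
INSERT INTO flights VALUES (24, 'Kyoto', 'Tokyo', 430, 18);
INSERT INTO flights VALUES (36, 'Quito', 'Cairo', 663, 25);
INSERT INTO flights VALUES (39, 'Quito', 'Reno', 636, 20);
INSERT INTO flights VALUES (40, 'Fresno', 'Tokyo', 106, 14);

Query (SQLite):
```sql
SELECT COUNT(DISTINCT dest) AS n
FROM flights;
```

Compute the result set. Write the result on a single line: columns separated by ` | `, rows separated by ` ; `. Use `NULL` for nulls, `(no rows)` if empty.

4

Count distinct non-NULL dest values.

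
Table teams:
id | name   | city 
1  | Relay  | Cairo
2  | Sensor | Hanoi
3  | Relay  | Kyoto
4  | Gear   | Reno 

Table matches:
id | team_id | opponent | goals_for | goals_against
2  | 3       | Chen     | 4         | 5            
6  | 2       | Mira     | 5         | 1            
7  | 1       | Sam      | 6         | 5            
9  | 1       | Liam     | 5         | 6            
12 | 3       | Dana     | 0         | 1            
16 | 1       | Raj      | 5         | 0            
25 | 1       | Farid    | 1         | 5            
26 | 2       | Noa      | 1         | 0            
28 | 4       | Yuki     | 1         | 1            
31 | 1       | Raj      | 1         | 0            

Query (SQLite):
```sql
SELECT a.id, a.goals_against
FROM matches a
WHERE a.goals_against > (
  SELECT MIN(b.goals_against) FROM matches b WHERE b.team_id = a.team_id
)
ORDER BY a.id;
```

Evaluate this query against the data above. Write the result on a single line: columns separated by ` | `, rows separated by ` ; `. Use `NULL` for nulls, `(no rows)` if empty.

2 | 5 ; 6 | 1 ; 7 | 5 ; 9 | 6 ; 25 | 5

For each matches row a, compute MIN(goals_against) over rows sharing a.team_id.
Keep row a if a.goals_against > that per-group MIN.
  team_id=1: MIN(goals_against) = 0
  team_id=2: MIN(goals_against) = 0
  team_id=3: MIN(goals_against) = 1
  team_id=4: MIN(goals_against) = 1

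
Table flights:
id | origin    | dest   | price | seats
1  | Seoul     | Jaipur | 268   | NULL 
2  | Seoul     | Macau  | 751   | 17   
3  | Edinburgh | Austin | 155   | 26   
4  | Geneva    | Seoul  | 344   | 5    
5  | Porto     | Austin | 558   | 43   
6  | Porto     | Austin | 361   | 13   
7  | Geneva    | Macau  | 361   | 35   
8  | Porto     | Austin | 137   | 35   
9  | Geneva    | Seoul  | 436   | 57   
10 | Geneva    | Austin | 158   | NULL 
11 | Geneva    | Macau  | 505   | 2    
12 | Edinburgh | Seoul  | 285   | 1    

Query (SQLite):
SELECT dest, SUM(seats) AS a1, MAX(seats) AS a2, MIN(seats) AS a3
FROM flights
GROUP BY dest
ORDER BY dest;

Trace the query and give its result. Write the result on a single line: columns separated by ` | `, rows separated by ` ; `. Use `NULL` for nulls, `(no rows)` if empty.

Austin | 117 | 43 | 13 ; Jaipur | NULL | NULL | NULL ; Macau | 54 | 35 | 2 ; Seoul | 63 | 57 | 1

Group flights by dest.
Per group compute: SUM(seats), MAX(seats), MIN(seats).
  Austin: ids {3, 5, 6, 8, 10} → SUM(seats)=117, MAX(seats)=43, MIN(seats)=13
  Jaipur: ids {1} → SUM(seats)=NULL, MAX(seats)=NULL, MIN(seats)=NULL
  Macau: ids {2, 7, 11} → SUM(seats)=54, MAX(seats)=35, MIN(seats)=2
  Seoul: ids {4, 9, 12} → SUM(seats)=63, MAX(seats)=57, MIN(seats)=1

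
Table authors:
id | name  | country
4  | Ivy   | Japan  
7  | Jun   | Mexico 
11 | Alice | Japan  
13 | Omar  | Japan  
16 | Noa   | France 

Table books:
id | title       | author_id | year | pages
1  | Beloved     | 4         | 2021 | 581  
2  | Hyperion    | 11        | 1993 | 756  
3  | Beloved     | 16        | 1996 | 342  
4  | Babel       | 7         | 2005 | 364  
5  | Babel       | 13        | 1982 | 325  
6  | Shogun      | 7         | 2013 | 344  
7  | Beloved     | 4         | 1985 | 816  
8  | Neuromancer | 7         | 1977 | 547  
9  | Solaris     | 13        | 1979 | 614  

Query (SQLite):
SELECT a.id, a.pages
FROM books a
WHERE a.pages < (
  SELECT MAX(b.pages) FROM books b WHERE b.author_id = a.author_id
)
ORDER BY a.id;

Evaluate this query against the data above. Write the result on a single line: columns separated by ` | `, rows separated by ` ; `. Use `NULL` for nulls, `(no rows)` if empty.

For each books row a, compute MAX(pages) over rows sharing a.author_id.
Keep row a if a.pages < that per-group MAX.
  author_id=4: MAX(pages) = 816
  author_id=7: MAX(pages) = 547
  author_id=11: MAX(pages) = 756
  author_id=13: MAX(pages) = 614
  author_id=16: MAX(pages) = 342

1 | 581 ; 4 | 364 ; 5 | 325 ; 6 | 344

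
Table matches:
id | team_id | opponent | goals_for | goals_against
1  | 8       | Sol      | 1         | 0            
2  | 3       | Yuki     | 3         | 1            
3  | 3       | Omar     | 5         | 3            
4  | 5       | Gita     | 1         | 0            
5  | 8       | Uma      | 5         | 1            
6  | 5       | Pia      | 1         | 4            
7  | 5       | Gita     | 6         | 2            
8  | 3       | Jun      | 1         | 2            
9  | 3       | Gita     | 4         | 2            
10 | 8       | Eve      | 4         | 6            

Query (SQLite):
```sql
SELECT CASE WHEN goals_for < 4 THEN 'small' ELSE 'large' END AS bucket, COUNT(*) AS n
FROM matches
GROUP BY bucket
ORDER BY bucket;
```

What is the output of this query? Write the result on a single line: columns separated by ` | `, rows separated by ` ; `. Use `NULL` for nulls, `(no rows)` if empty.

large | 5 ; small | 5

Bucket rows by goals_for < 4 → 'small' else 'large'; count each bucket.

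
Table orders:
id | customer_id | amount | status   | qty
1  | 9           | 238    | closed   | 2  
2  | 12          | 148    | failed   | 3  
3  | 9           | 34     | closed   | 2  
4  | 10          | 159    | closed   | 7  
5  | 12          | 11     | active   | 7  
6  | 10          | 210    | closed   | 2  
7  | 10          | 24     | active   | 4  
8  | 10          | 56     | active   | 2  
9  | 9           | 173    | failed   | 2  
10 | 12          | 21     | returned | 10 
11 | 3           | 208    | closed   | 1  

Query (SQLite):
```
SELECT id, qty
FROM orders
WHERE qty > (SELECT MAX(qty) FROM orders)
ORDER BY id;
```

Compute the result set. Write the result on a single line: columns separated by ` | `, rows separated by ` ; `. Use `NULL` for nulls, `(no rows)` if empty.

(no rows)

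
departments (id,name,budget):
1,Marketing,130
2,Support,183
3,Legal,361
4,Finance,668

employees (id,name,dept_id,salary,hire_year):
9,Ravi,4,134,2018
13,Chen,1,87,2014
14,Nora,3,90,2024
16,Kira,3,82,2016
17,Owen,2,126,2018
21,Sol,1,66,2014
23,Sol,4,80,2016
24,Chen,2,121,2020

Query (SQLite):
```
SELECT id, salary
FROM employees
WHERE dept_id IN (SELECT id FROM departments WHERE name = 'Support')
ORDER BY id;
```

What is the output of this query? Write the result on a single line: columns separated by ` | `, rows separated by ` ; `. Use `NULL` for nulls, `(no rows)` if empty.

17 | 126 ; 24 | 121

Inner query: departments.id where name = 'Support'.
Outer: keep employees rows whose dept_id is in that set.
Inner query → {2}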